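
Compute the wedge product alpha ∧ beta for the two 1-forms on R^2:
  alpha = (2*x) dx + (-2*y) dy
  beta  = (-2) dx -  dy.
alpha ∧ beta = (-2*x - 4*y) dx ∧ dy

Distribute the wedge, using dx_i ∧ dx_j = -dx_j ∧ dx_i and dx_i ∧ dx_i = 0. For each pair (i, j) with i < j, the coefficient of dx_i ∧ dx_j in alpha ∧ beta is (alpha_i * beta_j - alpha_j * beta_i). Collecting: alpha ∧ beta = (-2*x - 4*y) dx ∧ dy.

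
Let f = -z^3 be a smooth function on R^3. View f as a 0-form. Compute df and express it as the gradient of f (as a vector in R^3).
df = (0) dx + (0) dy + (-3*z^2) dz; grad f = (0, 0, -3*z^2)

For a 0-form f, d f = (∂f/∂x) dx + (∂f/∂y) dy + (∂f/∂z) dz. The components of the vector representation are exactly the entries of grad f in Cartesian coordinates:
  ∂f/∂x = 0
  ∂f/∂y = 0
  ∂f/∂z = -3*z^2.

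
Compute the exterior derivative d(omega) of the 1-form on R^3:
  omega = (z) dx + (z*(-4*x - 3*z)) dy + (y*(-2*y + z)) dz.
d(omega) = (-4*z) dx ∧ dy + (-1) dx ∧ dz + (4*x - 4*y + 7*z) dy ∧ dz

For a 1-form omega = sum_i f_i dx_i, the exterior derivative is
  d(omega) = sum_{i < j} (∂f_j/∂x_i - ∂f_i/∂x_j) dx_i ∧ dx_j.
  coefficient of dx ∧ dy: ∂f_2/∂x - ∂f_1/∂y = ∂(z*(-4*x - 3*z))/∂x - ∂(z)/∂y = -4*z
  coefficient of dx ∧ dz: ∂f_3/∂x - ∂f_1/∂z = ∂(y*(-2*y + z))/∂x - ∂(z)/∂z = -1
  coefficient of dy ∧ dz: ∂f_3/∂y - ∂f_2/∂z = ∂(y*(-2*y + z))/∂y - ∂(z*(-4*x - 3*z))/∂z = 4*x - 4*y + 7*z
Assembling: d(omega) = (-4*z) dx ∧ dy + (-1) dx ∧ dz + (4*x - 4*y + 7*z) dy ∧ dz.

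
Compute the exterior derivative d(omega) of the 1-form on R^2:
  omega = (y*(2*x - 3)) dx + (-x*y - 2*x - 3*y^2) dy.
d(omega) = (-2*x - y + 1) dx ∧ dy

For a 1-form omega = sum_i f_i dx_i, the exterior derivative is
  d(omega) = sum_{i < j} (∂f_j/∂x_i - ∂f_i/∂x_j) dx_i ∧ dx_j.
  coefficient of dx ∧ dy: ∂f_2/∂x - ∂f_1/∂y = ∂(-x*y - 2*x - 3*y^2)/∂x - ∂(y*(2*x - 3))/∂y = -2*x - y + 1
Assembling: d(omega) = (-2*x - y + 1) dx ∧ dy.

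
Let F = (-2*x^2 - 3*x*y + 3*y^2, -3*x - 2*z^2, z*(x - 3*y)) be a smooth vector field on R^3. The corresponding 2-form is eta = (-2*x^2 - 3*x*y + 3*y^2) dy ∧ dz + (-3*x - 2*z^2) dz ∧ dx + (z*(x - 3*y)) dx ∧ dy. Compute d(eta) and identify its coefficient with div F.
d(eta) = (-3*x - 6*y) dx ∧ dy ∧ dz; div F = -3*x - 6*y

For a 2-form in R^3 of the form above, applying d gives a 3-form with coefficient ∂P/∂x + ∂Q/∂y + ∂R/∂z:
  ∂P/∂x = -4*x - 3*y
  ∂Q/∂y = 0
  ∂R/∂z = x - 3*y
Sum = -3*x - 6*y, which is exactly div F.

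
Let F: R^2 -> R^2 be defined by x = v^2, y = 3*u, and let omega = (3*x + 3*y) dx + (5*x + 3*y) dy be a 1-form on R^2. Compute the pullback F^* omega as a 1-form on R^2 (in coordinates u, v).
F^* omega = (27*u + 15*v^2) du + (6*v*(3*u + v^2)) dv

Using F^*(f dg) = (f ∘ F) d(g ∘ F), substitute each coordinate x_i by F_i(u, v) in f_i, and replace dx_i by d F_i = (∂F_i/∂u) du + (∂F_i/∂v) dv.
  For the x component: f_1(F) = 9*u + 3*v^2; d F_1 = (0) du + (2*v) dv
  For the y component: f_2(F) = 9*u + 5*v^2; d F_2 = (3) du + (0) dv
Combining and collecting du, dv coefficients:
  coeff of du: 27*u + 15*v^2
  coeff of dv: 6*v*(3*u + v^2)
F^* omega = (27*u + 15*v^2) du + (6*v*(3*u + v^2)) dv.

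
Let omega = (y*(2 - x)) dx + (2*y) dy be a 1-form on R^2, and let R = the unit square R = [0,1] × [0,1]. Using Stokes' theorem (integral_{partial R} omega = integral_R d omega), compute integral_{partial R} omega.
integral_(partial R) omega = -3/2

Stokes: integral_partial_R omega = integral_R d omega with d omega = (∂Q/∂x - ∂P/∂y) dx ∧ dy.
  ∂Q/∂x = 0
  ∂P/∂y = 2 - x
  integrand = ∂Q/∂x - ∂P/∂y = x - 2.
Integrating over R: integral_0^1 integral_0^1 (x - 2) dx dy = -3/2.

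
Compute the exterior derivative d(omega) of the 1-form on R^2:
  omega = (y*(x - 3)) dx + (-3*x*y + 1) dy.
d(omega) = (-x - 3*y + 3) dx ∧ dy

For a 1-form omega = sum_i f_i dx_i, the exterior derivative is
  d(omega) = sum_{i < j} (∂f_j/∂x_i - ∂f_i/∂x_j) dx_i ∧ dx_j.
  coefficient of dx ∧ dy: ∂f_2/∂x - ∂f_1/∂y = ∂(-3*x*y + 1)/∂x - ∂(y*(x - 3))/∂y = -x - 3*y + 3
Assembling: d(omega) = (-x - 3*y + 3) dx ∧ dy.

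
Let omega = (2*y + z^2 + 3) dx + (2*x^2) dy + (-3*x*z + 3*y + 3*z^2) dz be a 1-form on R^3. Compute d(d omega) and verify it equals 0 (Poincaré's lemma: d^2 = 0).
d(d omega) = 0

Step 1: d omega = sum_{i<j} (∂f_j/∂x_i - ∂f_i/∂x_j) dx_i ∧ dx_j:
  coeff of dx ∧ dy: 4*x - 2
  coeff of dx ∧ dz: -5*z
  coeff of dy ∧ dz: 3
Step 2: Apply d again to each 2-form coefficient. The only possible 3-form in R^3 is dx ∧ dy ∧ dz, with coefficient
  ∂(coeff of dy∧dz)/∂x - ∂(coeff of dx∧dz)/∂y + ∂(coeff of dx∧dy)/∂z
  = ∂/∂x (3) - ∂/∂y (-5*z) + ∂/∂z (4*x - 2).
Each of these terms simplifies to sums of mixed partials that cancel in pairs. The result is 0 (by equality of mixed partials for smooth functions — Schwarz / Clairaut).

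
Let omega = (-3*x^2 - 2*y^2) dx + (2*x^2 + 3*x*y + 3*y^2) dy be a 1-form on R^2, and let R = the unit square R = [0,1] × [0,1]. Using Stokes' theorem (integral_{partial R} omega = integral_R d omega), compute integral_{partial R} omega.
integral_(partial R) omega = 11/2

Stokes: integral_partial_R omega = integral_R d omega with d omega = (∂Q/∂x - ∂P/∂y) dx ∧ dy.
  ∂Q/∂x = 4*x + 3*y
  ∂P/∂y = -4*y
  integrand = ∂Q/∂x - ∂P/∂y = 4*x + 7*y.
Integrating over R: integral_0^1 integral_0^1 (4*x + 7*y) dx dy = 11/2.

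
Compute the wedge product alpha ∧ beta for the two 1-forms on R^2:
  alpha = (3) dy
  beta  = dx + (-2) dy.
alpha ∧ beta = (-3) dx ∧ dy

Distribute the wedge, using dx_i ∧ dx_j = -dx_j ∧ dx_i and dx_i ∧ dx_i = 0. For each pair (i, j) with i < j, the coefficient of dx_i ∧ dx_j in alpha ∧ beta is (alpha_i * beta_j - alpha_j * beta_i). Collecting: alpha ∧ beta = (-3) dx ∧ dy.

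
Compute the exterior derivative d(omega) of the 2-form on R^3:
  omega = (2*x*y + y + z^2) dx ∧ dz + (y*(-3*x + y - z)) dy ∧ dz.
d(omega) = (-2*x - 3*y - 1) dx ∧ dy ∧ dz

For a 2-form omega = sum_{i<j} g_{ij} dx_i ∧ dx_j, the exterior derivative is
  d(omega) = sum_{i<j} d(g_{ij}) ∧ dx_i ∧ dx_j = sum_{i<j, k} (∂g_{ij}/∂x_k) dx_k ∧ dx_i ∧ dx_j.
Expand each term, using dx_k ∧ dx_i ∧ dx_j = sgn(permutation) dx_{(a)} ∧ dx_{(b)} ∧ dx_{(c)} with (a < b < c) sorted:
  d(2*x*y + y + z^2) includes (∂/∂y)(2*x*y + y + z^2) dy = (2*x + 1) dy, which multiplied by dx ∧ dz gives (-2*x - 1) dx ∧ dy ∧ dz
  d(y*(-3*x + y - z)) includes (∂/∂x)(y*(-3*x + y - z)) dx = (-3*y) dx, which multiplied by dy ∧ dz gives (-3*y) dx ∧ dy ∧ dz
Collecting like 3-forms: d(omega) = (-2*x - 3*y - 1) dx ∧ dy ∧ dz.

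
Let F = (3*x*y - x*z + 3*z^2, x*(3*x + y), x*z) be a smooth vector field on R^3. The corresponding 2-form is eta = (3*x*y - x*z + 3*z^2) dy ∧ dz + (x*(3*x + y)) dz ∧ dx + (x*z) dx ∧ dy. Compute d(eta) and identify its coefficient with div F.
d(eta) = (2*x + 3*y - z) dx ∧ dy ∧ dz; div F = 2*x + 3*y - z

For a 2-form in R^3 of the form above, applying d gives a 3-form with coefficient ∂P/∂x + ∂Q/∂y + ∂R/∂z:
  ∂P/∂x = 3*y - z
  ∂Q/∂y = x
  ∂R/∂z = x
Sum = 2*x + 3*y - z, which is exactly div F.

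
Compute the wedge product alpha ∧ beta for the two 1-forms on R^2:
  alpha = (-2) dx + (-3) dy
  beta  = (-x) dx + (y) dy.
alpha ∧ beta = (-3*x - 2*y) dx ∧ dy

Distribute the wedge, using dx_i ∧ dx_j = -dx_j ∧ dx_i and dx_i ∧ dx_i = 0. For each pair (i, j) with i < j, the coefficient of dx_i ∧ dx_j in alpha ∧ beta is (alpha_i * beta_j - alpha_j * beta_i). Collecting: alpha ∧ beta = (-3*x - 2*y) dx ∧ dy.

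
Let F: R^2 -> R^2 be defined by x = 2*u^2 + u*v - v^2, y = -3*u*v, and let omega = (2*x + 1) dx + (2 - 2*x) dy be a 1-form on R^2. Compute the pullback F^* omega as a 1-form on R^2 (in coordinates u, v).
F^* omega = (16*u^3 + 24*u^2*v + 4*u - 8*v^3 - 5*v) du + (16*u^3 - 12*u*v^2 - 5*u + 4*v^3 - 2*v) dv

Using F^*(f dg) = (f ∘ F) d(g ∘ F), substitute each coordinate x_i by F_i(u, v) in f_i, and replace dx_i by d F_i = (∂F_i/∂u) du + (∂F_i/∂v) dv.
  For the x component: f_1(F) = 4*u^2 + 2*u*v - 2*v^2 + 1; d F_1 = (4*u + v) du + (u - 2*v) dv
  For the y component: f_2(F) = -4*u^2 - 2*u*v + 2*v^2 + 2; d F_2 = (-3*v) du + (-3*u) dv
Combining and collecting du, dv coefficients:
  coeff of du: 16*u^3 + 24*u^2*v + 4*u - 8*v^3 - 5*v
  coeff of dv: 16*u^3 - 12*u*v^2 - 5*u + 4*v^3 - 2*v
F^* omega = (16*u^3 + 24*u^2*v + 4*u - 8*v^3 - 5*v) du + (16*u^3 - 12*u*v^2 - 5*u + 4*v^3 - 2*v) dv.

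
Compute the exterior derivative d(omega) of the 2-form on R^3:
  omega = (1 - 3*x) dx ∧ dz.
d(omega) = 0

For a 2-form omega = sum_{i<j} g_{ij} dx_i ∧ dx_j, the exterior derivative is
  d(omega) = sum_{i<j} d(g_{ij}) ∧ dx_i ∧ dx_j = sum_{i<j, k} (∂g_{ij}/∂x_k) dx_k ∧ dx_i ∧ dx_j.
Expand each term, using dx_k ∧ dx_i ∧ dx_j = sgn(permutation) dx_{(a)} ∧ dx_{(b)} ∧ dx_{(c)} with (a < b < c) sorted:

Collecting like 3-forms: d(omega) = 0.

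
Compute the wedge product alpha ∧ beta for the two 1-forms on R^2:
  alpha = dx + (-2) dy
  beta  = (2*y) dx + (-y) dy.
alpha ∧ beta = (3*y) dx ∧ dy

Distribute the wedge, using dx_i ∧ dx_j = -dx_j ∧ dx_i and dx_i ∧ dx_i = 0. For each pair (i, j) with i < j, the coefficient of dx_i ∧ dx_j in alpha ∧ beta is (alpha_i * beta_j - alpha_j * beta_i). Collecting: alpha ∧ beta = (3*y) dx ∧ dy.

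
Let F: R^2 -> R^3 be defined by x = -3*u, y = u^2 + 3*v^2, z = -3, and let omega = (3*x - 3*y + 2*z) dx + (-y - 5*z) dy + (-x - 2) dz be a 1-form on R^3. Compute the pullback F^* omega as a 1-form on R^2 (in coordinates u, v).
F^* omega = (-2*u^3 + 9*u^2 - 6*u*v^2 + 57*u + 27*v^2 + 18) du + (6*v*(-u^2 - 3*v^2 + 15)) dv

Using F^*(f dg) = (f ∘ F) d(g ∘ F), substitute each coordinate x_i by F_i(u, v) in f_i, and replace dx_i by d F_i = (∂F_i/∂u) du + (∂F_i/∂v) dv.
  For the x component: f_1(F) = -3*u^2 - 9*u - 9*v^2 - 6; d F_1 = (-3) du + (0) dv
  For the y component: f_2(F) = -u^2 - 3*v^2 + 15; d F_2 = (2*u) du + (6*v) dv
  For the z component: f_3(F) = 3*u - 2; d F_3 = (0) du + (0) dv
Combining and collecting du, dv coefficients:
  coeff of du: -2*u^3 + 9*u^2 - 6*u*v^2 + 57*u + 27*v^2 + 18
  coeff of dv: 6*v*(-u^2 - 3*v^2 + 15)
F^* omega = (-2*u^3 + 9*u^2 - 6*u*v^2 + 57*u + 27*v^2 + 18) du + (6*v*(-u^2 - 3*v^2 + 15)) dv.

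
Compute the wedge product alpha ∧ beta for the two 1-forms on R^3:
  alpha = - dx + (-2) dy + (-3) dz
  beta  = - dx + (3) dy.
alpha ∧ beta = (-5) dx ∧ dy + (-3) dx ∧ dz + (9) dy ∧ dz

Distribute the wedge, using dx_i ∧ dx_j = -dx_j ∧ dx_i and dx_i ∧ dx_i = 0. For each pair (i, j) with i < j, the coefficient of dx_i ∧ dx_j in alpha ∧ beta is (alpha_i * beta_j - alpha_j * beta_i). Collecting: alpha ∧ beta = (-5) dx ∧ dy + (-3) dx ∧ dz + (9) dy ∧ dz.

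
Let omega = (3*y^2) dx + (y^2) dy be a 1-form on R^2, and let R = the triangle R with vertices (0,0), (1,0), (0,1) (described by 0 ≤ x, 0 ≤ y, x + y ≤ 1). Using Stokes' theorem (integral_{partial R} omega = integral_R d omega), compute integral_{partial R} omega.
integral_(partial R) omega = -1

Stokes: integral_partial_R omega = integral_R d omega with d omega = (∂Q/∂x - ∂P/∂y) dx ∧ dy.
  ∂Q/∂x = 0
  ∂P/∂y = 6*y
  integrand = ∂Q/∂x - ∂P/∂y = -6*y.
Integrating over R: integral_0^1 integral_0^{1-x} (-6*y) dy dx = -1.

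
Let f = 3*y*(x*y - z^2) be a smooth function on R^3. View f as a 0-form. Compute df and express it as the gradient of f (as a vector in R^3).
df = (3*y^2) dx + (6*x*y - 3*z^2) dy + (-6*y*z) dz; grad f = (3*y^2, 6*x*y - 3*z^2, -6*y*z)

For a 0-form f, d f = (∂f/∂x) dx + (∂f/∂y) dy + (∂f/∂z) dz. The components of the vector representation are exactly the entries of grad f in Cartesian coordinates:
  ∂f/∂x = 3*y^2
  ∂f/∂y = 6*x*y - 3*z^2
  ∂f/∂z = -6*y*z.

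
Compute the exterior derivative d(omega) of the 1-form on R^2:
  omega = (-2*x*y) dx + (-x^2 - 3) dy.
d(omega) = 0

For a 1-form omega = sum_i f_i dx_i, the exterior derivative is
  d(omega) = sum_{i < j} (∂f_j/∂x_i - ∂f_i/∂x_j) dx_i ∧ dx_j.

Assembling: d(omega) = 0.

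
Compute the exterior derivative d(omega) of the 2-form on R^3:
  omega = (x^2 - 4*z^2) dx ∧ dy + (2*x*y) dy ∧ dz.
d(omega) = (2*y - 8*z) dx ∧ dy ∧ dz

For a 2-form omega = sum_{i<j} g_{ij} dx_i ∧ dx_j, the exterior derivative is
  d(omega) = sum_{i<j} d(g_{ij}) ∧ dx_i ∧ dx_j = sum_{i<j, k} (∂g_{ij}/∂x_k) dx_k ∧ dx_i ∧ dx_j.
Expand each term, using dx_k ∧ dx_i ∧ dx_j = sgn(permutation) dx_{(a)} ∧ dx_{(b)} ∧ dx_{(c)} with (a < b < c) sorted:
  d(x^2 - 4*z^2) includes (∂/∂z)(x^2 - 4*z^2) dz = (-8*z) dz, which multiplied by dx ∧ dy gives (-8*z) dx ∧ dy ∧ dz
  d(2*x*y) includes (∂/∂x)(2*x*y) dx = (2*y) dx, which multiplied by dy ∧ dz gives (2*y) dx ∧ dy ∧ dz
Collecting like 3-forms: d(omega) = (2*y - 8*z) dx ∧ dy ∧ dz.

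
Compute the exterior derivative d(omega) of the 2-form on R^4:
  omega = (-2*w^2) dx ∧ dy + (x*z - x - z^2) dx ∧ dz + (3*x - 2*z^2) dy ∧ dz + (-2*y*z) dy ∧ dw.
d(omega) = (-4*w) dx ∧ dy ∧ dw + (3) dx ∧ dy ∧ dz + (2*y) dy ∧ dz ∧ dw

For a 2-form omega = sum_{i<j} g_{ij} dx_i ∧ dx_j, the exterior derivative is
  d(omega) = sum_{i<j} d(g_{ij}) ∧ dx_i ∧ dx_j = sum_{i<j, k} (∂g_{ij}/∂x_k) dx_k ∧ dx_i ∧ dx_j.
Expand each term, using dx_k ∧ dx_i ∧ dx_j = sgn(permutation) dx_{(a)} ∧ dx_{(b)} ∧ dx_{(c)} with (a < b < c) sorted:
  d(-2*w^2) includes (∂/∂w)(-2*w^2) dw = (-4*w) dw, which multiplied by dx ∧ dy gives (-4*w) dx ∧ dy ∧ dw
  d(3*x - 2*z^2) includes (∂/∂x)(3*x - 2*z^2) dx = (3) dx, which multiplied by dy ∧ dz gives (3) dx ∧ dy ∧ dz
  d(-2*y*z) includes (∂/∂z)(-2*y*z) dz = (-2*y) dz, which multiplied by dy ∧ dw gives (2*y) dy ∧ dz ∧ dw
Collecting like 3-forms: d(omega) = (-4*w) dx ∧ dy ∧ dw + (3) dx ∧ dy ∧ dz + (2*y) dy ∧ dz ∧ dw.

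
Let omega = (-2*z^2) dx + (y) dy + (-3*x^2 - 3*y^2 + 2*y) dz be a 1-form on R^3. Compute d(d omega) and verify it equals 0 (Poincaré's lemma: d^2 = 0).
d(d omega) = 0

Step 1: d omega = sum_{i<j} (∂f_j/∂x_i - ∂f_i/∂x_j) dx_i ∧ dx_j:
  coeff of dx ∧ dy: 0
  coeff of dx ∧ dz: -6*x + 4*z
  coeff of dy ∧ dz: 2 - 6*y
Step 2: Apply d again to each 2-form coefficient. The only possible 3-form in R^3 is dx ∧ dy ∧ dz, with coefficient
  ∂(coeff of dy∧dz)/∂x - ∂(coeff of dx∧dz)/∂y + ∂(coeff of dx∧dy)/∂z
  = ∂/∂x (2 - 6*y) - ∂/∂y (-6*x + 4*z) + ∂/∂z (0).
Each of these terms simplifies to sums of mixed partials that cancel in pairs. The result is 0 (by equality of mixed partials for smooth functions — Schwarz / Clairaut).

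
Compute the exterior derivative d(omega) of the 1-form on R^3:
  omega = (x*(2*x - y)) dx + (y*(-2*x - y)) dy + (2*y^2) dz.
d(omega) = (x - 2*y) dx ∧ dy + (4*y) dy ∧ dz

For a 1-form omega = sum_i f_i dx_i, the exterior derivative is
  d(omega) = sum_{i < j} (∂f_j/∂x_i - ∂f_i/∂x_j) dx_i ∧ dx_j.
  coefficient of dx ∧ dy: ∂f_2/∂x - ∂f_1/∂y = ∂(y*(-2*x - y))/∂x - ∂(x*(2*x - y))/∂y = x - 2*y
  coefficient of dy ∧ dz: ∂f_3/∂y - ∂f_2/∂z = ∂(2*y^2)/∂y - ∂(y*(-2*x - y))/∂z = 4*y
Assembling: d(omega) = (x - 2*y) dx ∧ dy + (4*y) dy ∧ dz.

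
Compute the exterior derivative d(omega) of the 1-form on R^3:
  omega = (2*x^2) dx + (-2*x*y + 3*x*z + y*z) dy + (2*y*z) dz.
d(omega) = (-2*y + 3*z) dx ∧ dy + (-3*x - y + 2*z) dy ∧ dz

For a 1-form omega = sum_i f_i dx_i, the exterior derivative is
  d(omega) = sum_{i < j} (∂f_j/∂x_i - ∂f_i/∂x_j) dx_i ∧ dx_j.
  coefficient of dx ∧ dy: ∂f_2/∂x - ∂f_1/∂y = ∂(-2*x*y + 3*x*z + y*z)/∂x - ∂(2*x^2)/∂y = -2*y + 3*z
  coefficient of dy ∧ dz: ∂f_3/∂y - ∂f_2/∂z = ∂(2*y*z)/∂y - ∂(-2*x*y + 3*x*z + y*z)/∂z = -3*x - y + 2*z
Assembling: d(omega) = (-2*y + 3*z) dx ∧ dy + (-3*x - y + 2*z) dy ∧ dz.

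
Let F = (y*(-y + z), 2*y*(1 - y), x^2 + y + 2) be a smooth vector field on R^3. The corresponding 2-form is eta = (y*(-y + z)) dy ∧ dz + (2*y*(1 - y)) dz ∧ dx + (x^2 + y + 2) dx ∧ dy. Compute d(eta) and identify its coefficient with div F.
d(eta) = (2 - 4*y) dx ∧ dy ∧ dz; div F = 2 - 4*y

For a 2-form in R^3 of the form above, applying d gives a 3-form with coefficient ∂P/∂x + ∂Q/∂y + ∂R/∂z:
  ∂P/∂x = 0
  ∂Q/∂y = 2 - 4*y
  ∂R/∂z = 0
Sum = 2 - 4*y, which is exactly div F.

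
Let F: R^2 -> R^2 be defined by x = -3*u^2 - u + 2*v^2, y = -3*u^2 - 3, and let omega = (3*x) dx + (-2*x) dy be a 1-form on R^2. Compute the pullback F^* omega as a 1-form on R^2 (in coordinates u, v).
F^* omega = (18*u^3 + 15*u^2 - 12*u*v^2 + 3*u - 6*v^2) du + (12*v*(-3*u^2 - u + 2*v^2)) dv

Using F^*(f dg) = (f ∘ F) d(g ∘ F), substitute each coordinate x_i by F_i(u, v) in f_i, and replace dx_i by d F_i = (∂F_i/∂u) du + (∂F_i/∂v) dv.
  For the x component: f_1(F) = -9*u^2 - 3*u + 6*v^2; d F_1 = (-6*u - 1) du + (4*v) dv
  For the y component: f_2(F) = 6*u^2 + 2*u - 4*v^2; d F_2 = (-6*u) du + (0) dv
Combining and collecting du, dv coefficients:
  coeff of du: 18*u^3 + 15*u^2 - 12*u*v^2 + 3*u - 6*v^2
  coeff of dv: 12*v*(-3*u^2 - u + 2*v^2)
F^* omega = (18*u^3 + 15*u^2 - 12*u*v^2 + 3*u - 6*v^2) du + (12*v*(-3*u^2 - u + 2*v^2)) dv.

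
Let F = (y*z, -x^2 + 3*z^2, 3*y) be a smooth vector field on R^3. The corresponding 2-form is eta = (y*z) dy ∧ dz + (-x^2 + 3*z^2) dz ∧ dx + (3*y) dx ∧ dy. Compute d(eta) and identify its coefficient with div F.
d(eta) = (0) dx ∧ dy ∧ dz; div F = 0

For a 2-form in R^3 of the form above, applying d gives a 3-form with coefficient ∂P/∂x + ∂Q/∂y + ∂R/∂z:
  ∂P/∂x = 0
  ∂Q/∂y = 0
  ∂R/∂z = 0
Sum = 0, which is exactly div F.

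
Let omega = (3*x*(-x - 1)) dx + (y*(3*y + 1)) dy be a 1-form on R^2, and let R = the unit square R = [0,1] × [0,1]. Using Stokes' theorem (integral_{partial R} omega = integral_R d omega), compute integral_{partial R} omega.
integral_(partial R) omega = 0

Stokes: integral_partial_R omega = integral_R d omega with d omega = (∂Q/∂x - ∂P/∂y) dx ∧ dy.
  ∂Q/∂x = 0
  ∂P/∂y = 0
  integrand = ∂Q/∂x - ∂P/∂y = 0.
Integrating over R: integral_0^1 integral_0^1 (0) dx dy = 0.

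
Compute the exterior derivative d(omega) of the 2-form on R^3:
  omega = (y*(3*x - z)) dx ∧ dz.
d(omega) = (-3*x + z) dx ∧ dy ∧ dz

For a 2-form omega = sum_{i<j} g_{ij} dx_i ∧ dx_j, the exterior derivative is
  d(omega) = sum_{i<j} d(g_{ij}) ∧ dx_i ∧ dx_j = sum_{i<j, k} (∂g_{ij}/∂x_k) dx_k ∧ dx_i ∧ dx_j.
Expand each term, using dx_k ∧ dx_i ∧ dx_j = sgn(permutation) dx_{(a)} ∧ dx_{(b)} ∧ dx_{(c)} with (a < b < c) sorted:
  d(y*(3*x - z)) includes (∂/∂y)(y*(3*x - z)) dy = (3*x - z) dy, which multiplied by dx ∧ dz gives (-3*x + z) dx ∧ dy ∧ dz
Collecting like 3-forms: d(omega) = (-3*x + z) dx ∧ dy ∧ dz.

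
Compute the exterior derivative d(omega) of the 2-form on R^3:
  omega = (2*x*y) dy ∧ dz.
d(omega) = (2*y) dx ∧ dy ∧ dz

For a 2-form omega = sum_{i<j} g_{ij} dx_i ∧ dx_j, the exterior derivative is
  d(omega) = sum_{i<j} d(g_{ij}) ∧ dx_i ∧ dx_j = sum_{i<j, k} (∂g_{ij}/∂x_k) dx_k ∧ dx_i ∧ dx_j.
Expand each term, using dx_k ∧ dx_i ∧ dx_j = sgn(permutation) dx_{(a)} ∧ dx_{(b)} ∧ dx_{(c)} with (a < b < c) sorted:
  d(2*x*y) includes (∂/∂x)(2*x*y) dx = (2*y) dx, which multiplied by dy ∧ dz gives (2*y) dx ∧ dy ∧ dz
Collecting like 3-forms: d(omega) = (2*y) dx ∧ dy ∧ dz.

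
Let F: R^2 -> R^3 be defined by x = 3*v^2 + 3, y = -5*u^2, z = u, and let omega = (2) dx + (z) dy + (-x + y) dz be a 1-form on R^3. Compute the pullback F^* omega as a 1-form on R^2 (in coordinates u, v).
F^* omega = (-15*u^2 - 3*v^2 - 3) du + (12*v) dv

Using F^*(f dg) = (f ∘ F) d(g ∘ F), substitute each coordinate x_i by F_i(u, v) in f_i, and replace dx_i by d F_i = (∂F_i/∂u) du + (∂F_i/∂v) dv.
  For the x component: f_1(F) = 2; d F_1 = (0) du + (6*v) dv
  For the y component: f_2(F) = u; d F_2 = (-10*u) du + (0) dv
  For the z component: f_3(F) = -5*u^2 - 3*v^2 - 3; d F_3 = (1) du + (0) dv
Combining and collecting du, dv coefficients:
  coeff of du: -15*u^2 - 3*v^2 - 3
  coeff of dv: 12*v
F^* omega = (-15*u^2 - 3*v^2 - 3) du + (12*v) dv.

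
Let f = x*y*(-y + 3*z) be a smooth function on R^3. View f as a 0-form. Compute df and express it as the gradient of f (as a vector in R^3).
df = (y*(-y + 3*z)) dx + (x*(-2*y + 3*z)) dy + (3*x*y) dz; grad f = (y*(-y + 3*z), x*(-2*y + 3*z), 3*x*y)

For a 0-form f, d f = (∂f/∂x) dx + (∂f/∂y) dy + (∂f/∂z) dz. The components of the vector representation are exactly the entries of grad f in Cartesian coordinates:
  ∂f/∂x = y*(-y + 3*z)
  ∂f/∂y = x*(-2*y + 3*z)
  ∂f/∂z = 3*x*y.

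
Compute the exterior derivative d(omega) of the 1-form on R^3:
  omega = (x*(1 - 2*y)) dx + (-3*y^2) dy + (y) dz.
d(omega) = (2*x) dx ∧ dy + (1) dy ∧ dz

For a 1-form omega = sum_i f_i dx_i, the exterior derivative is
  d(omega) = sum_{i < j} (∂f_j/∂x_i - ∂f_i/∂x_j) dx_i ∧ dx_j.
  coefficient of dx ∧ dy: ∂f_2/∂x - ∂f_1/∂y = ∂(-3*y^2)/∂x - ∂(x*(1 - 2*y))/∂y = 2*x
  coefficient of dy ∧ dz: ∂f_3/∂y - ∂f_2/∂z = ∂(y)/∂y - ∂(-3*y^2)/∂z = 1
Assembling: d(omega) = (2*x) dx ∧ dy + (1) dy ∧ dz.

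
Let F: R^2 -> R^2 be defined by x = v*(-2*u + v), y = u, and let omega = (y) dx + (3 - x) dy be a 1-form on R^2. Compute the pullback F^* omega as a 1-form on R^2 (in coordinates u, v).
F^* omega = (3 - v^2) du + (2*u*(-u + v)) dv

Using F^*(f dg) = (f ∘ F) d(g ∘ F), substitute each coordinate x_i by F_i(u, v) in f_i, and replace dx_i by d F_i = (∂F_i/∂u) du + (∂F_i/∂v) dv.
  For the x component: f_1(F) = u; d F_1 = (-2*v) du + (-2*u + 2*v) dv
  For the y component: f_2(F) = 2*u*v - v^2 + 3; d F_2 = (1) du + (0) dv
Combining and collecting du, dv coefficients:
  coeff of du: 3 - v^2
  coeff of dv: 2*u*(-u + v)
F^* omega = (3 - v^2) du + (2*u*(-u + v)) dv.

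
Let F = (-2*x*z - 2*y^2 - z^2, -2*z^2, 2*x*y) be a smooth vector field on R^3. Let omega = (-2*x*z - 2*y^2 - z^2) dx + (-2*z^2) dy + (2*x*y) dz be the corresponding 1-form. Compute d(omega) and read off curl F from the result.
d(omega) = (2*x + 4*z) dy ∧ dz + (-2*x - 2*y - 2*z) dz ∧ dx + (4*y) dx ∧ dy; curl F = (2*x + 4*z, -2*x - 2*y - 2*z, 4*y)

d omega = sum_{i<j} (∂f_j/∂x_i - ∂f_i/∂x_j) dx_i ∧ dx_j. Under the identification (dy ∧ dz, dz ∧ dx, dx ∧ dy) ↔ (e_x, e_y, e_z), the coefficients are exactly the components of curl F. Compute:
  ∂R/∂y - ∂Q/∂z = (2*x) - (-4*z) = 2*x + 4*z
  ∂P/∂z - ∂R/∂x = (-2*x - 2*z) - (2*y) = -2*x - 2*y - 2*z
  ∂Q/∂x - ∂P/∂y = (0) - (-4*y) = 4*y.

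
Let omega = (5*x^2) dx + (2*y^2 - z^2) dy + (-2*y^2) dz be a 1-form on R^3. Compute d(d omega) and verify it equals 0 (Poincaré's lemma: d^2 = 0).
d(d omega) = 0

Step 1: d omega = sum_{i<j} (∂f_j/∂x_i - ∂f_i/∂x_j) dx_i ∧ dx_j:
  coeff of dx ∧ dy: 0
  coeff of dx ∧ dz: 0
  coeff of dy ∧ dz: -4*y + 2*z
Step 2: Apply d again to each 2-form coefficient. The only possible 3-form in R^3 is dx ∧ dy ∧ dz, with coefficient
  ∂(coeff of dy∧dz)/∂x - ∂(coeff of dx∧dz)/∂y + ∂(coeff of dx∧dy)/∂z
  = ∂/∂x (-4*y + 2*z) - ∂/∂y (0) + ∂/∂z (0).
Each of these terms simplifies to sums of mixed partials that cancel in pairs. The result is 0 (by equality of mixed partials for smooth functions — Schwarz / Clairaut).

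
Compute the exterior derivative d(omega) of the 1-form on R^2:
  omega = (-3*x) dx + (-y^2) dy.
d(omega) = 0

For a 1-form omega = sum_i f_i dx_i, the exterior derivative is
  d(omega) = sum_{i < j} (∂f_j/∂x_i - ∂f_i/∂x_j) dx_i ∧ dx_j.

Assembling: d(omega) = 0.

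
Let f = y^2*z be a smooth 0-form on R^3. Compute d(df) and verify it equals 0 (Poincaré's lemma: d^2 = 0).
d(df) = 0

Step 1: df = sum_i (∂f/∂x_i) dx_i = (0) dx + (2*y*z) dy + (y^2) dz.
Step 2: Apply d again. Using the 1-form formula, the coefficient of dx ∧ dy in d(df) is ∂^2 f/∂x ∂y - ∂^2 f/∂y ∂x = (0) - (0) = 0 (equality of mixed partials for smooth f).
Similarly for dx ∧ dz and dy ∧ dz — all coefficients vanish. So d(df) = 0.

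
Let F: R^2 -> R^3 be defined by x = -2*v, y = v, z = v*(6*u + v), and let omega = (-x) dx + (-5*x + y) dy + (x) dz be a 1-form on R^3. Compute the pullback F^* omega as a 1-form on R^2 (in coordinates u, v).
F^* omega = (-12*v^2) du + (v*(-12*u - 4*v + 7)) dv

Using F^*(f dg) = (f ∘ F) d(g ∘ F), substitute each coordinate x_i by F_i(u, v) in f_i, and replace dx_i by d F_i = (∂F_i/∂u) du + (∂F_i/∂v) dv.
  For the x component: f_1(F) = 2*v; d F_1 = (0) du + (-2) dv
  For the y component: f_2(F) = 11*v; d F_2 = (0) du + (1) dv
  For the z component: f_3(F) = -2*v; d F_3 = (6*v) du + (6*u + 2*v) dv
Combining and collecting du, dv coefficients:
  coeff of du: -12*v^2
  coeff of dv: v*(-12*u - 4*v + 7)
F^* omega = (-12*v^2) du + (v*(-12*u - 4*v + 7)) dv.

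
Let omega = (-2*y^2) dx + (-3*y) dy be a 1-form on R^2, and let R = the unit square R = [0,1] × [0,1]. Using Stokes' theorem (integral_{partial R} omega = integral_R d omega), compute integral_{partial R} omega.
integral_(partial R) omega = 2

Stokes: integral_partial_R omega = integral_R d omega with d omega = (∂Q/∂x - ∂P/∂y) dx ∧ dy.
  ∂Q/∂x = 0
  ∂P/∂y = -4*y
  integrand = ∂Q/∂x - ∂P/∂y = 4*y.
Integrating over R: integral_0^1 integral_0^1 (4*y) dx dy = 2.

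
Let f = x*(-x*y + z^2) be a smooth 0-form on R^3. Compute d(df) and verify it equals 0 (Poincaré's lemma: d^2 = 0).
d(df) = 0

Step 1: df = sum_i (∂f/∂x_i) dx_i = (-2*x*y + z^2) dx + (-x^2) dy + (2*x*z) dz.
Step 2: Apply d again. Using the 1-form formula, the coefficient of dx ∧ dy in d(df) is ∂^2 f/∂x ∂y - ∂^2 f/∂y ∂x = (-2*x) - (-2*x) = 0 (equality of mixed partials for smooth f).
Similarly for dx ∧ dz and dy ∧ dz — all coefficients vanish. So d(df) = 0.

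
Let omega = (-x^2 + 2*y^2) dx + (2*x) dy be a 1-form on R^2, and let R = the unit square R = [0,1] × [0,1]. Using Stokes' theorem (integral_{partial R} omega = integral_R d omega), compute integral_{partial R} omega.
integral_(partial R) omega = 0

Stokes: integral_partial_R omega = integral_R d omega with d omega = (∂Q/∂x - ∂P/∂y) dx ∧ dy.
  ∂Q/∂x = 2
  ∂P/∂y = 4*y
  integrand = ∂Q/∂x - ∂P/∂y = 2 - 4*y.
Integrating over R: integral_0^1 integral_0^1 (2 - 4*y) dx dy = 0.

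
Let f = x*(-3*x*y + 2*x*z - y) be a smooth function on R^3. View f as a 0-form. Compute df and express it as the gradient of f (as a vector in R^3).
df = (-6*x*y + 4*x*z - y) dx + (x*(-3*x - 1)) dy + (2*x^2) dz; grad f = (-6*x*y + 4*x*z - y, x*(-3*x - 1), 2*x^2)

For a 0-form f, d f = (∂f/∂x) dx + (∂f/∂y) dy + (∂f/∂z) dz. The components of the vector representation are exactly the entries of grad f in Cartesian coordinates:
  ∂f/∂x = -6*x*y + 4*x*z - y
  ∂f/∂y = x*(-3*x - 1)
  ∂f/∂z = 2*x^2.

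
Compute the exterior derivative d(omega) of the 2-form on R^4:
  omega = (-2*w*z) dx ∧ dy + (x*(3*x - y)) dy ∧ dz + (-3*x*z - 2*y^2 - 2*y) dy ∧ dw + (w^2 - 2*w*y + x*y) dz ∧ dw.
d(omega) = (-2*w + 6*x - y) dx ∧ dy ∧ dz + (-5*z) dx ∧ dy ∧ dw + (-2*w + 4*x) dy ∧ dz ∧ dw + (y) dx ∧ dz ∧ dw

For a 2-form omega = sum_{i<j} g_{ij} dx_i ∧ dx_j, the exterior derivative is
  d(omega) = sum_{i<j} d(g_{ij}) ∧ dx_i ∧ dx_j = sum_{i<j, k} (∂g_{ij}/∂x_k) dx_k ∧ dx_i ∧ dx_j.
Expand each term, using dx_k ∧ dx_i ∧ dx_j = sgn(permutation) dx_{(a)} ∧ dx_{(b)} ∧ dx_{(c)} with (a < b < c) sorted:
  d(-2*w*z) includes (∂/∂z)(-2*w*z) dz = (-2*w) dz, which multiplied by dx ∧ dy gives (-2*w) dx ∧ dy ∧ dz
  d(-2*w*z) includes (∂/∂w)(-2*w*z) dw = (-2*z) dw, which multiplied by dx ∧ dy gives (-2*z) dx ∧ dy ∧ dw
  d(x*(3*x - y)) includes (∂/∂x)(x*(3*x - y)) dx = (6*x - y) dx, which multiplied by dy ∧ dz gives (6*x - y) dx ∧ dy ∧ dz
  d(-3*x*z - 2*y^2 - 2*y) includes (∂/∂x)(-3*x*z - 2*y^2 - 2*y) dx = (-3*z) dx, which multiplied by dy ∧ dw gives (-3*z) dx ∧ dy ∧ dw
  d(-3*x*z - 2*y^2 - 2*y) includes (∂/∂z)(-3*x*z - 2*y^2 - 2*y) dz = (-3*x) dz, which multiplied by dy ∧ dw gives (3*x) dy ∧ dz ∧ dw
  d(w^2 - 2*w*y + x*y) includes (∂/∂x)(w^2 - 2*w*y + x*y) dx = (y) dx, which multiplied by dz ∧ dw gives (y) dx ∧ dz ∧ dw
  d(w^2 - 2*w*y + x*y) includes (∂/∂y)(w^2 - 2*w*y + x*y) dy = (-2*w + x) dy, which multiplied by dz ∧ dw gives (-2*w + x) dy ∧ dz ∧ dw
Collecting like 3-forms: d(omega) = (-2*w + 6*x - y) dx ∧ dy ∧ dz + (-5*z) dx ∧ dy ∧ dw + (-2*w + 4*x) dy ∧ dz ∧ dw + (y) dx ∧ dz ∧ dw.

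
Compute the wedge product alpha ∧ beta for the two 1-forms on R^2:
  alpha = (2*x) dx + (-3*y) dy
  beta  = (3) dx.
alpha ∧ beta = (9*y) dx ∧ dy

Distribute the wedge, using dx_i ∧ dx_j = -dx_j ∧ dx_i and dx_i ∧ dx_i = 0. For each pair (i, j) with i < j, the coefficient of dx_i ∧ dx_j in alpha ∧ beta is (alpha_i * beta_j - alpha_j * beta_i). Collecting: alpha ∧ beta = (9*y) dx ∧ dy.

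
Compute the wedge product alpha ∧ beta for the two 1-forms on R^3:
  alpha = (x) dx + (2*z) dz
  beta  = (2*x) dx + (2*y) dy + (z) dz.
alpha ∧ beta = (2*x*y) dx ∧ dy + (-3*x*z) dx ∧ dz + (-4*y*z) dy ∧ dz

Distribute the wedge, using dx_i ∧ dx_j = -dx_j ∧ dx_i and dx_i ∧ dx_i = 0. For each pair (i, j) with i < j, the coefficient of dx_i ∧ dx_j in alpha ∧ beta is (alpha_i * beta_j - alpha_j * beta_i). Collecting: alpha ∧ beta = (2*x*y) dx ∧ dy + (-3*x*z) dx ∧ dz + (-4*y*z) dy ∧ dz.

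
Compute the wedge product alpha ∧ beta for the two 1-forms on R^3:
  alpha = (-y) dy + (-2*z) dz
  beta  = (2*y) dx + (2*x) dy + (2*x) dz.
alpha ∧ beta = (2*y^2) dx ∧ dy + (2*x*(-y + 2*z)) dy ∧ dz + (4*y*z) dx ∧ dz

Distribute the wedge, using dx_i ∧ dx_j = -dx_j ∧ dx_i and dx_i ∧ dx_i = 0. For each pair (i, j) with i < j, the coefficient of dx_i ∧ dx_j in alpha ∧ beta is (alpha_i * beta_j - alpha_j * beta_i). Collecting: alpha ∧ beta = (2*y^2) dx ∧ dy + (2*x*(-y + 2*z)) dy ∧ dz + (4*y*z) dx ∧ dz.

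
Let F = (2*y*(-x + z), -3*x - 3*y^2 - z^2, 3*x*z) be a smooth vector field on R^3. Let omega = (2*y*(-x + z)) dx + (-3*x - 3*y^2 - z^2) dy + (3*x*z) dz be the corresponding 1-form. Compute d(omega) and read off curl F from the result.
d(omega) = (2*z) dy ∧ dz + (2*y - 3*z) dz ∧ dx + (2*x - 2*z - 3) dx ∧ dy; curl F = (2*z, 2*y - 3*z, 2*x - 2*z - 3)

d omega = sum_{i<j} (∂f_j/∂x_i - ∂f_i/∂x_j) dx_i ∧ dx_j. Under the identification (dy ∧ dz, dz ∧ dx, dx ∧ dy) ↔ (e_x, e_y, e_z), the coefficients are exactly the components of curl F. Compute:
  ∂R/∂y - ∂Q/∂z = (0) - (-2*z) = 2*z
  ∂P/∂z - ∂R/∂x = (2*y) - (3*z) = 2*y - 3*z
  ∂Q/∂x - ∂P/∂y = (-3) - (-2*x + 2*z) = 2*x - 2*z - 3.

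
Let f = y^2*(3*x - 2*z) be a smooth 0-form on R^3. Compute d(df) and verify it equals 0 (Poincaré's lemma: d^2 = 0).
d(df) = 0

Step 1: df = sum_i (∂f/∂x_i) dx_i = (3*y^2) dx + (2*y*(3*x - 2*z)) dy + (-2*y^2) dz.
Step 2: Apply d again. Using the 1-form formula, the coefficient of dx ∧ dy in d(df) is ∂^2 f/∂x ∂y - ∂^2 f/∂y ∂x = (6*y) - (6*y) = 0 (equality of mixed partials for smooth f).
Similarly for dx ∧ dz and dy ∧ dz — all coefficients vanish. So d(df) = 0.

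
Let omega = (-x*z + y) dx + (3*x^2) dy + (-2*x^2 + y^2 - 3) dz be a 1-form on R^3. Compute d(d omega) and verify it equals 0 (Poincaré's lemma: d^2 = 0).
d(d omega) = 0

Step 1: d omega = sum_{i<j} (∂f_j/∂x_i - ∂f_i/∂x_j) dx_i ∧ dx_j:
  coeff of dx ∧ dy: 6*x - 1
  coeff of dx ∧ dz: -3*x
  coeff of dy ∧ dz: 2*y
Step 2: Apply d again to each 2-form coefficient. The only possible 3-form in R^3 is dx ∧ dy ∧ dz, with coefficient
  ∂(coeff of dy∧dz)/∂x - ∂(coeff of dx∧dz)/∂y + ∂(coeff of dx∧dy)/∂z
  = ∂/∂x (2*y) - ∂/∂y (-3*x) + ∂/∂z (6*x - 1).
Each of these terms simplifies to sums of mixed partials that cancel in pairs. The result is 0 (by equality of mixed partials for smooth functions — Schwarz / Clairaut).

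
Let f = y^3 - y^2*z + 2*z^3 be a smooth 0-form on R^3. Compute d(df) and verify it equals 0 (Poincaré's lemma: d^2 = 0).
d(df) = 0

Step 1: df = sum_i (∂f/∂x_i) dx_i = (0) dx + (y*(3*y - 2*z)) dy + (-y^2 + 6*z^2) dz.
Step 2: Apply d again. Using the 1-form formula, the coefficient of dx ∧ dy in d(df) is ∂^2 f/∂x ∂y - ∂^2 f/∂y ∂x = (0) - (0) = 0 (equality of mixed partials for smooth f).
Similarly for dx ∧ dz and dy ∧ dz — all coefficients vanish. So d(df) = 0.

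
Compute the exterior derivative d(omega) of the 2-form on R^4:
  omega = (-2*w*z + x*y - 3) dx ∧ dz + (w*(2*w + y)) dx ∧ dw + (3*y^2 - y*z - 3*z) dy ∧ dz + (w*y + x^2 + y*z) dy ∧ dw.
d(omega) = (-x) dx ∧ dy ∧ dz + (-2*z) dx ∧ dz ∧ dw + (-w + 2*x) dx ∧ dy ∧ dw + (-y) dy ∧ dz ∧ dw

For a 2-form omega = sum_{i<j} g_{ij} dx_i ∧ dx_j, the exterior derivative is
  d(omega) = sum_{i<j} d(g_{ij}) ∧ dx_i ∧ dx_j = sum_{i<j, k} (∂g_{ij}/∂x_k) dx_k ∧ dx_i ∧ dx_j.
Expand each term, using dx_k ∧ dx_i ∧ dx_j = sgn(permutation) dx_{(a)} ∧ dx_{(b)} ∧ dx_{(c)} with (a < b < c) sorted:
  d(-2*w*z + x*y - 3) includes (∂/∂y)(-2*w*z + x*y - 3) dy = (x) dy, which multiplied by dx ∧ dz gives (-x) dx ∧ dy ∧ dz
  d(-2*w*z + x*y - 3) includes (∂/∂w)(-2*w*z + x*y - 3) dw = (-2*z) dw, which multiplied by dx ∧ dz gives (-2*z) dx ∧ dz ∧ dw
  d(w*(2*w + y)) includes (∂/∂y)(w*(2*w + y)) dy = (w) dy, which multiplied by dx ∧ dw gives (-w) dx ∧ dy ∧ dw
  d(w*y + x^2 + y*z) includes (∂/∂x)(w*y + x^2 + y*z) dx = (2*x) dx, which multiplied by dy ∧ dw gives (2*x) dx ∧ dy ∧ dw
  d(w*y + x^2 + y*z) includes (∂/∂z)(w*y + x^2 + y*z) dz = (y) dz, which multiplied by dy ∧ dw gives (-y) dy ∧ dz ∧ dw
Collecting like 3-forms: d(omega) = (-x) dx ∧ dy ∧ dz + (-2*z) dx ∧ dz ∧ dw + (-w + 2*x) dx ∧ dy ∧ dw + (-y) dy ∧ dz ∧ dw.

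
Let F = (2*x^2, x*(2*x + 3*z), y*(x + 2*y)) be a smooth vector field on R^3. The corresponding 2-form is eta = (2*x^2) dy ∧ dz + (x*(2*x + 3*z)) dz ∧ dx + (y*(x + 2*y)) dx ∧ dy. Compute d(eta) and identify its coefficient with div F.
d(eta) = (4*x) dx ∧ dy ∧ dz; div F = 4*x

For a 2-form in R^3 of the form above, applying d gives a 3-form with coefficient ∂P/∂x + ∂Q/∂y + ∂R/∂z:
  ∂P/∂x = 4*x
  ∂Q/∂y = 0
  ∂R/∂z = 0
Sum = 4*x, which is exactly div F.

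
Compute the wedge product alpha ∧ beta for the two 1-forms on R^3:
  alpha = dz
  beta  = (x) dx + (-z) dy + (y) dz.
alpha ∧ beta = (-x) dx ∧ dz + (z) dy ∧ dz

Distribute the wedge, using dx_i ∧ dx_j = -dx_j ∧ dx_i and dx_i ∧ dx_i = 0. For each pair (i, j) with i < j, the coefficient of dx_i ∧ dx_j in alpha ∧ beta is (alpha_i * beta_j - alpha_j * beta_i). Collecting: alpha ∧ beta = (-x) dx ∧ dz + (z) dy ∧ dz.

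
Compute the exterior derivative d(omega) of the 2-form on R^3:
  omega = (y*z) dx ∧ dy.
d(omega) = (y) dx ∧ dy ∧ dz

For a 2-form omega = sum_{i<j} g_{ij} dx_i ∧ dx_j, the exterior derivative is
  d(omega) = sum_{i<j} d(g_{ij}) ∧ dx_i ∧ dx_j = sum_{i<j, k} (∂g_{ij}/∂x_k) dx_k ∧ dx_i ∧ dx_j.
Expand each term, using dx_k ∧ dx_i ∧ dx_j = sgn(permutation) dx_{(a)} ∧ dx_{(b)} ∧ dx_{(c)} with (a < b < c) sorted:
  d(y*z) includes (∂/∂z)(y*z) dz = (y) dz, which multiplied by dx ∧ dy gives (y) dx ∧ dy ∧ dz
Collecting like 3-forms: d(omega) = (y) dx ∧ dy ∧ dz.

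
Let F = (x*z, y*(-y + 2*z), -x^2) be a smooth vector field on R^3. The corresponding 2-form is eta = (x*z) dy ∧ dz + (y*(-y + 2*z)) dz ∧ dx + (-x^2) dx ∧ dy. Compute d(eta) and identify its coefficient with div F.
d(eta) = (-2*y + 3*z) dx ∧ dy ∧ dz; div F = -2*y + 3*z

For a 2-form in R^3 of the form above, applying d gives a 3-form with coefficient ∂P/∂x + ∂Q/∂y + ∂R/∂z:
  ∂P/∂x = z
  ∂Q/∂y = -2*y + 2*z
  ∂R/∂z = 0
Sum = -2*y + 3*z, which is exactly div F.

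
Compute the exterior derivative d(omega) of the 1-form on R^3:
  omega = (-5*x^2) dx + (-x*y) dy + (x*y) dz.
d(omega) = (-y) dx ∧ dy + (y) dx ∧ dz + (x) dy ∧ dz

For a 1-form omega = sum_i f_i dx_i, the exterior derivative is
  d(omega) = sum_{i < j} (∂f_j/∂x_i - ∂f_i/∂x_j) dx_i ∧ dx_j.
  coefficient of dx ∧ dy: ∂f_2/∂x - ∂f_1/∂y = ∂(-x*y)/∂x - ∂(-5*x^2)/∂y = -y
  coefficient of dx ∧ dz: ∂f_3/∂x - ∂f_1/∂z = ∂(x*y)/∂x - ∂(-5*x^2)/∂z = y
  coefficient of dy ∧ dz: ∂f_3/∂y - ∂f_2/∂z = ∂(x*y)/∂y - ∂(-x*y)/∂z = x
Assembling: d(omega) = (-y) dx ∧ dy + (y) dx ∧ dz + (x) dy ∧ dz.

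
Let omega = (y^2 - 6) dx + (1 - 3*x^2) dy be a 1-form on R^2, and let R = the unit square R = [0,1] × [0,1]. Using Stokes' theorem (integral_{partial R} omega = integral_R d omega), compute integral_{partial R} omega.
integral_(partial R) omega = -4

Stokes: integral_partial_R omega = integral_R d omega with d omega = (∂Q/∂x - ∂P/∂y) dx ∧ dy.
  ∂Q/∂x = -6*x
  ∂P/∂y = 2*y
  integrand = ∂Q/∂x - ∂P/∂y = -6*x - 2*y.
Integrating over R: integral_0^1 integral_0^1 (-6*x - 2*y) dx dy = -4.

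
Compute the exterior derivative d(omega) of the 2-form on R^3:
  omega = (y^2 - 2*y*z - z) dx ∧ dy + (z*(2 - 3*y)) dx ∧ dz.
d(omega) = (-2*y + 3*z - 1) dx ∧ dy ∧ dz

For a 2-form omega = sum_{i<j} g_{ij} dx_i ∧ dx_j, the exterior derivative is
  d(omega) = sum_{i<j} d(g_{ij}) ∧ dx_i ∧ dx_j = sum_{i<j, k} (∂g_{ij}/∂x_k) dx_k ∧ dx_i ∧ dx_j.
Expand each term, using dx_k ∧ dx_i ∧ dx_j = sgn(permutation) dx_{(a)} ∧ dx_{(b)} ∧ dx_{(c)} with (a < b < c) sorted:
  d(y^2 - 2*y*z - z) includes (∂/∂z)(y^2 - 2*y*z - z) dz = (-2*y - 1) dz, which multiplied by dx ∧ dy gives (-2*y - 1) dx ∧ dy ∧ dz
  d(z*(2 - 3*y)) includes (∂/∂y)(z*(2 - 3*y)) dy = (-3*z) dy, which multiplied by dx ∧ dz gives (3*z) dx ∧ dy ∧ dz
Collecting like 3-forms: d(omega) = (-2*y + 3*z - 1) dx ∧ dy ∧ dz.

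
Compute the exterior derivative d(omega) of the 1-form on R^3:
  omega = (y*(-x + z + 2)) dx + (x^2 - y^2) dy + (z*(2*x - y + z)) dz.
d(omega) = (3*x - z - 2) dx ∧ dy + (-y + 2*z) dx ∧ dz + (-z) dy ∧ dz

For a 1-form omega = sum_i f_i dx_i, the exterior derivative is
  d(omega) = sum_{i < j} (∂f_j/∂x_i - ∂f_i/∂x_j) dx_i ∧ dx_j.
  coefficient of dx ∧ dy: ∂f_2/∂x - ∂f_1/∂y = ∂(x^2 - y^2)/∂x - ∂(y*(-x + z + 2))/∂y = 3*x - z - 2
  coefficient of dx ∧ dz: ∂f_3/∂x - ∂f_1/∂z = ∂(z*(2*x - y + z))/∂x - ∂(y*(-x + z + 2))/∂z = -y + 2*z
  coefficient of dy ∧ dz: ∂f_3/∂y - ∂f_2/∂z = ∂(z*(2*x - y + z))/∂y - ∂(x^2 - y^2)/∂z = -z
Assembling: d(omega) = (3*x - z - 2) dx ∧ dy + (-y + 2*z) dx ∧ dz + (-z) dy ∧ dz.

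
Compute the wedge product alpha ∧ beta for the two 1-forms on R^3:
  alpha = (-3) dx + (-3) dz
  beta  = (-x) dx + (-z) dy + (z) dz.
alpha ∧ beta = (3*z) dx ∧ dy + (-3*x - 3*z) dx ∧ dz + (-3*z) dy ∧ dz

Distribute the wedge, using dx_i ∧ dx_j = -dx_j ∧ dx_i and dx_i ∧ dx_i = 0. For each pair (i, j) with i < j, the coefficient of dx_i ∧ dx_j in alpha ∧ beta is (alpha_i * beta_j - alpha_j * beta_i). Collecting: alpha ∧ beta = (3*z) dx ∧ dy + (-3*x - 3*z) dx ∧ dz + (-3*z) dy ∧ dz.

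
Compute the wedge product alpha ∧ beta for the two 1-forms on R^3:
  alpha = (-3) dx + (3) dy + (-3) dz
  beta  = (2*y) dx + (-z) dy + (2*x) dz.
alpha ∧ beta = (-6*y + 3*z) dx ∧ dy + (-6*x + 6*y) dx ∧ dz + (6*x - 3*z) dy ∧ dz

Distribute the wedge, using dx_i ∧ dx_j = -dx_j ∧ dx_i and dx_i ∧ dx_i = 0. For each pair (i, j) with i < j, the coefficient of dx_i ∧ dx_j in alpha ∧ beta is (alpha_i * beta_j - alpha_j * beta_i). Collecting: alpha ∧ beta = (-6*y + 3*z) dx ∧ dy + (-6*x + 6*y) dx ∧ dz + (6*x - 3*z) dy ∧ dz.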